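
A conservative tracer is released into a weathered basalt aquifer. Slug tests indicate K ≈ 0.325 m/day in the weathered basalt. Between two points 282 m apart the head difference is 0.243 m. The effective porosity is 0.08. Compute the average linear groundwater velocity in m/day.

Hydraulic gradient i = Δh / L = 0.243 / 282 = 0.0008617.
Darcy flux q = K · i = 0.3250 × 0.0008617 = 0.0002801 m/day.
Seepage velocity v = q / n_e = 0.0002801 / 0.08 = 0.003501 m/day.

0.00350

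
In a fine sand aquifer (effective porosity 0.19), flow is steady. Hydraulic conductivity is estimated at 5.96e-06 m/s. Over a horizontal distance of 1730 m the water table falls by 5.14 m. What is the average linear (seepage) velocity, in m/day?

0.00805

Convert K: 5.96e-06 m/s × 86400 = 0.5149 m/day.
Hydraulic gradient i = Δh / L = 5.14 / 1730 = 0.002971.
Darcy flux q = K · i = 0.5149 × 0.002971 = 0.001530 m/day.
Seepage velocity v = q / n_e = 0.001530 / 0.19 = 0.008052 m/day.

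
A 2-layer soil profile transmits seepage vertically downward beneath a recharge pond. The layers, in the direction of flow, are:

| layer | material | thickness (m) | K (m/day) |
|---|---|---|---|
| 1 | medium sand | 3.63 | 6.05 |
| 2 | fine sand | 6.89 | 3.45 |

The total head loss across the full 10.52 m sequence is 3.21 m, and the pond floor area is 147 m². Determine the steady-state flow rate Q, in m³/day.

182

Flow is perpendicular to layering, so the layers act in series and the equivalent K is the thickness-weighted harmonic mean.
Total thickness L = 3.63 + 6.89 = 10.52 m.
Σ(b_i/K_i) = 3.63/6.05 + 6.89/3.45 = 2.597 d.
K_eq = L / Σ(b_i/K_i) = 10.52 / 2.597 = 4.051 m/day.
Q = K_eq · A · (Δh/L) = 4.051 × 147 × (3.21/10.52) = 181.7 m³/day.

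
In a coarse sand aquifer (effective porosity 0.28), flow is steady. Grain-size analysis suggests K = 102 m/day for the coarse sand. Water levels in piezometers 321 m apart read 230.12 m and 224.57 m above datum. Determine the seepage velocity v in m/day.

6.30

Hydraulic gradient i = (230.12 − 224.57) / 321 = 5.55 / 321 = 0.01729.
Darcy flux q = K · i = 102.0 × 0.01729 = 1.764 m/day.
Seepage velocity v = q / n_e = 1.764 / 0.28 = 6.298 m/day.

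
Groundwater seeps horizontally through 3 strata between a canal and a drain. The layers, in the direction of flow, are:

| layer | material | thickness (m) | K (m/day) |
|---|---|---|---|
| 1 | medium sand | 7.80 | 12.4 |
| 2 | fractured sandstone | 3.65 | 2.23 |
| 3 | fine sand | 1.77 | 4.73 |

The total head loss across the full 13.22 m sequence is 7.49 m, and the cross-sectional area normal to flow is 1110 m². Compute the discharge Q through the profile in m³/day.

3150

Flow is perpendicular to layering, so the layers act in series and the equivalent K is the thickness-weighted harmonic mean.
Total thickness L = 7.80 + 3.65 + 1.77 = 13.22 m.
Σ(b_i/K_i) = 7.80/12.4 + 3.65/2.23 + 1.77/4.73 = 2.640 d.
K_eq = L / Σ(b_i/K_i) = 13.22 / 2.640 = 5.008 m/day.
Q = K_eq · A · (Δh/L) = 5.008 × 1110 × (7.49/13.22) = 3149 m³/day.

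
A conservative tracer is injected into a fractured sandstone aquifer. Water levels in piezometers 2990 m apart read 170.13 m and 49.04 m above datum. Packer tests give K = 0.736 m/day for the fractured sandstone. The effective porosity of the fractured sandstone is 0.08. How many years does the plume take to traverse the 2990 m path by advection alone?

22.0

Hydraulic gradient i = (170.13 − 49.04) / 2990 = 121.09 / 2990 = 0.04050.
Darcy flux q = K · i = 0.7360 × 0.04050 = 0.02981 m/day.
Seepage velocity v = q / n_e = 0.02981 / 0.08 = 0.3726 m/day.
Travel time t = L / v = 2990 / 0.3726 = 8025 days = 21.97 years.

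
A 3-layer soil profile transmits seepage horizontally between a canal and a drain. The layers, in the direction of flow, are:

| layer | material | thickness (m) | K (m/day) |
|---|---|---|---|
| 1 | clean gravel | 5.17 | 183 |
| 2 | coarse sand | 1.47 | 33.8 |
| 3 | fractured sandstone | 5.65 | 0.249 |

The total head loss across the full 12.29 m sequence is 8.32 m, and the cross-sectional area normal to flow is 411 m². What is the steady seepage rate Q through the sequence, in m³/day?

Flow is perpendicular to layering, so the layers act in series and the equivalent K is the thickness-weighted harmonic mean.
Total thickness L = 5.17 + 1.47 + 5.65 = 12.29 m.
Σ(b_i/K_i) = 5.17/183 + 1.47/33.8 + 5.65/0.249 = 22.76 d.
K_eq = L / Σ(b_i/K_i) = 12.29 / 22.76 = 0.5399 m/day.
Q = K_eq · A · (Δh/L) = 0.5399 × 411 × (8.32/12.29) = 150.2 m³/day.

150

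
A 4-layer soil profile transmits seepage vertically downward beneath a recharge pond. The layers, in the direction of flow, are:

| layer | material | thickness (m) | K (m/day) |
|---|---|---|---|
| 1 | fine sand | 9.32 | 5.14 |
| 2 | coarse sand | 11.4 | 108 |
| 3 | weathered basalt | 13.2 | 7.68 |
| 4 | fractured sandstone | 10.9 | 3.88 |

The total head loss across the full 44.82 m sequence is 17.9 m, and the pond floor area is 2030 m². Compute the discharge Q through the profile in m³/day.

Flow is perpendicular to layering, so the layers act in series and the equivalent K is the thickness-weighted harmonic mean.
Total thickness L = 9.32 + 11.4 + 13.2 + 10.9 = 44.82 m.
Σ(b_i/K_i) = 9.32/5.14 + 11.4/108 + 13.2/7.68 + 10.9/3.88 = 6.447 d.
K_eq = L / Σ(b_i/K_i) = 44.82 / 6.447 = 6.952 m/day.
Q = K_eq · A · (Δh/L) = 6.952 × 2030 × (17.9/44.82) = 5636 m³/day.

5640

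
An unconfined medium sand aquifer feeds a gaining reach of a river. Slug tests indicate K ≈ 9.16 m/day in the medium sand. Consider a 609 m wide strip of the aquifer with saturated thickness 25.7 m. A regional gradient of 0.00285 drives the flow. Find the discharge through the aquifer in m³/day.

Cross-sectional area A = 609 × 25.7 = 15651 m².
Hydraulic gradient i = 0.00285.
Darcy's law: Q = K · A · i = 9.160 × 15651 × 0.002850 = 408.6 m³/day.

409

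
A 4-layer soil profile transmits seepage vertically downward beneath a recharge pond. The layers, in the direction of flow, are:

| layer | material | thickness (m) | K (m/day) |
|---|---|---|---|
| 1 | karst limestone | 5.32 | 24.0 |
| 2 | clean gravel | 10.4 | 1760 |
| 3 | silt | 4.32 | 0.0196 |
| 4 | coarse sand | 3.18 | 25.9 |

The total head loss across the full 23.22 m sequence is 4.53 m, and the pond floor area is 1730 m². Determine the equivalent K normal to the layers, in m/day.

Flow is perpendicular to layering, so the layers act in series and the equivalent K is the thickness-weighted harmonic mean.
Total thickness L = 5.32 + 10.4 + 4.32 + 3.18 = 23.22 m.
Σ(b_i/K_i) = 5.32/24.0 + 10.4/1760 + 4.32/0.0196 + 3.18/25.9 = 220.8 d.
K_eq = L / Σ(b_i/K_i) = 23.22 / 220.8 = 0.1052 m/day.

0.105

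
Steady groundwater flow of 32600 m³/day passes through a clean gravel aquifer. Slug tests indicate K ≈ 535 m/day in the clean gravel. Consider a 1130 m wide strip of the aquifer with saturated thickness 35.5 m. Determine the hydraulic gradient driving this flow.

Cross-sectional area A = 1130 × 35.5 = 40115 m².
From Q = K·A·i, i = Q / (K·A) = 32600 / (535.0 × 40115) = 0.001519.

0.00152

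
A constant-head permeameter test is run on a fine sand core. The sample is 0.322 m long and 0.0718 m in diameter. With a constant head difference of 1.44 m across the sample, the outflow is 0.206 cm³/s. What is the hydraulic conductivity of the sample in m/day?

Cross-sectional area A = π·(d/2)² = π × (0.0718/2)² = 0.004049 m².
Convert discharge: 0.206 cm³/s = 2.060e-07 m³/s.
Darcy's law rearranged: K = Q·L / (A·Δh) = 2.060e-07 × 0.322 / (0.004049 × 1.44) = 1.138e-05 m/s = 0.9830 m/day.

0.983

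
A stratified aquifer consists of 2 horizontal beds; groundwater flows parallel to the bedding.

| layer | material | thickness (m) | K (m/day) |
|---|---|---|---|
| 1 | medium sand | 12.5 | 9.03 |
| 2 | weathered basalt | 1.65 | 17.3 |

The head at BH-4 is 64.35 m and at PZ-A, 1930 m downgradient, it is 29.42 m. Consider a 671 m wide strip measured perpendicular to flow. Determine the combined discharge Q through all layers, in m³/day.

Flow is parallel to layering, so each bed carries its own Darcy discharge and the transmissivities add.
Σ(K_i·b_i) = 9.03×12.5 + 17.3×1.65 = 141.4 m²/day.
Hydraulic gradient i = (64.35 − 29.42) / 1930 = 34.93 / 1930 = 0.01810.
Q = Σ(K_i·b_i) · W · i = 141.4 × 671 × 0.01810 = 1717 m³/day.

1720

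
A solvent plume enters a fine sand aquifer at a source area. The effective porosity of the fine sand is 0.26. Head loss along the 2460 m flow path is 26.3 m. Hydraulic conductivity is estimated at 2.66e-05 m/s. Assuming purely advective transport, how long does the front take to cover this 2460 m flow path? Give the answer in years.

71.3

Convert K: 2.66e-05 m/s × 86400 = 2.298 m/day.
Hydraulic gradient i = Δh / L = 26.3 / 2460 = 0.01069.
Darcy flux q = K · i = 2.298 × 0.01069 = 0.02457 m/day.
Seepage velocity v = q / n_e = 0.02457 / 0.26 = 0.09450 m/day.
Travel time t = L / v = 2460 / 0.09450 = 26031 days = 71.27 years.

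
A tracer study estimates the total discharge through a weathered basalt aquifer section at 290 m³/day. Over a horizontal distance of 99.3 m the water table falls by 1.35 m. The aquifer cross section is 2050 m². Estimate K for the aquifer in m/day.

Hydraulic gradient i = Δh / L = 1.35 / 99.3 = 0.01360.
From Q = K·A·i, K = Q / (A·i) = 290 / (2050 × 0.01360) = 10.41 m/day.

10.4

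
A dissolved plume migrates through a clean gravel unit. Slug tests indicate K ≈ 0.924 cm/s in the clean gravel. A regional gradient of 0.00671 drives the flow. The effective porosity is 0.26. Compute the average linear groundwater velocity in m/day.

Convert K: 0.924 cm/s × 864 = 798.3 m/day.
Hydraulic gradient i = 0.00671.
Darcy flux q = K · i = 798.3 × 0.006710 = 5.357 m/day.
Seepage velocity v = q / n_e = 5.357 / 0.26 = 20.60 m/day.

20.6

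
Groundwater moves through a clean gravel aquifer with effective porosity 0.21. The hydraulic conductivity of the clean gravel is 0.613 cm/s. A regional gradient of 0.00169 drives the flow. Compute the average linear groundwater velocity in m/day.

4.26

Convert K: 0.613 cm/s × 864 = 529.6 m/day.
Hydraulic gradient i = 0.00169.
Darcy flux q = K · i = 529.6 × 0.001690 = 0.8951 m/day.
Seepage velocity v = q / n_e = 0.8951 / 0.21 = 4.262 m/day.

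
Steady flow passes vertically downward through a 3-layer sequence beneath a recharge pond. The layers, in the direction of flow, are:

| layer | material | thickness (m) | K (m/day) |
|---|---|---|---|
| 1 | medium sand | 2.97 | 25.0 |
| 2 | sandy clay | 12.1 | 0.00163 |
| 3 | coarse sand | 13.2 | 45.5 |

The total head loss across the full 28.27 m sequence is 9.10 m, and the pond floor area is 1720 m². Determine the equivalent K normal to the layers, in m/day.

Flow is perpendicular to layering, so the layers act in series and the equivalent K is the thickness-weighted harmonic mean.
Total thickness L = 2.97 + 12.1 + 13.2 = 28.27 m.
Σ(b_i/K_i) = 2.97/25.0 + 12.1/0.00163 + 13.2/45.5 = 7424 d.
K_eq = L / Σ(b_i/K_i) = 28.27 / 7424 = 0.003808 m/day.

0.00381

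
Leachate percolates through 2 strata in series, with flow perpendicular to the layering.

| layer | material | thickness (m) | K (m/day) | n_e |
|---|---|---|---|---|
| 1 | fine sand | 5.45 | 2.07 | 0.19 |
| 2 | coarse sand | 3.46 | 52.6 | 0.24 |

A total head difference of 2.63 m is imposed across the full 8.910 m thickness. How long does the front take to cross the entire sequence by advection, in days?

1.91

With flow normal to the layers, continuity requires the same specific discharge q through every layer.
Σ(b_i/K_i) = 5.45/2.07 + 3.46/52.6 = 2.699 d.
q = Δh / Σ(b_i/K_i) = 2.63 / 2.699 = 0.9746 m/day.
In each layer the seepage velocity is v_i = q/n_i, so the layer transit time is t_i = b_i·n_i / q:
  layer 1 (fine sand): t_1 = 5.45 × 0.19 / 0.9746 = 1.063 d
  layer 2 (coarse sand): t_2 = 3.46 × 0.24 / 0.9746 = 0.8521 d
Total t = Σ t_i = 1.915 days.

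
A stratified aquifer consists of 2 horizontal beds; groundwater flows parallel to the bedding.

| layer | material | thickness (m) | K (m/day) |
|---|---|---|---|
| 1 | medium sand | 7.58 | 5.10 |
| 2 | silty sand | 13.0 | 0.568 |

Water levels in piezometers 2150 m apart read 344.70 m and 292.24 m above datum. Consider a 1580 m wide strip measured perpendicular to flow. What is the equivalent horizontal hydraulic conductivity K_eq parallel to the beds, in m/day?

2.24

Flow is parallel to layering, so each bed carries its own Darcy discharge and the transmissivities add.
Σ(K_i·b_i) = 5.10×7.58 + 0.568×13.0 = 46.04 m²/day.
Total thickness b = 20.58 m, so K_eq = Σ(K_i·b_i)/b = 2.237 m/day.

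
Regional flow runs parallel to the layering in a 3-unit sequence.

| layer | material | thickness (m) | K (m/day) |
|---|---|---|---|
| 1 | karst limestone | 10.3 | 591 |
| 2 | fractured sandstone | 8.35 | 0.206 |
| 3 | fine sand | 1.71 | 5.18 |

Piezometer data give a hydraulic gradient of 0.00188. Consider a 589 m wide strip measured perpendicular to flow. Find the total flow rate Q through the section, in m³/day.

6750

Flow is parallel to layering, so each bed carries its own Darcy discharge and the transmissivities add.
Σ(K_i·b_i) = 591×10.3 + 0.206×8.35 + 5.18×1.71 = 6098 m²/day.
Hydraulic gradient i = 0.00188.
Q = Σ(K_i·b_i) · W · i = 6098 × 589 × 0.001880 = 6752 m³/day.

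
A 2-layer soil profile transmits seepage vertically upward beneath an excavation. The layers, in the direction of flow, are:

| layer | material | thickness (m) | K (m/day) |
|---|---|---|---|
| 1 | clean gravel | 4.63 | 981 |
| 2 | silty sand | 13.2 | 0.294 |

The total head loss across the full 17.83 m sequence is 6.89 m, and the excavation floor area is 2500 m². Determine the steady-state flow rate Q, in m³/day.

Flow is perpendicular to layering, so the layers act in series and the equivalent K is the thickness-weighted harmonic mean.
Total thickness L = 4.63 + 13.2 = 17.83 m.
Σ(b_i/K_i) = 4.63/981 + 13.2/0.294 = 44.90 d.
K_eq = L / Σ(b_i/K_i) = 17.83 / 44.90 = 0.3971 m/day.
Q = K_eq · A · (Δh/L) = 0.3971 × 2500 × (6.89/17.83) = 383.6 m³/day.

384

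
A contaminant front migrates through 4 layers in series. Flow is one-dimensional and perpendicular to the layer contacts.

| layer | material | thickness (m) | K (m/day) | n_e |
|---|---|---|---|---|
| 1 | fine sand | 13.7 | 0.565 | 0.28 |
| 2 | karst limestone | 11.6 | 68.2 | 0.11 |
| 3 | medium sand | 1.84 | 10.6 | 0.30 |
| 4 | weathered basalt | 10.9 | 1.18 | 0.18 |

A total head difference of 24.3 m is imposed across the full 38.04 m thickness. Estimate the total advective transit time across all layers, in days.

10.6

With flow normal to the layers, continuity requires the same specific discharge q through every layer.
Σ(b_i/K_i) = 13.7/0.565 + 11.6/68.2 + 1.84/10.6 + 10.9/1.18 = 33.83 d.
q = Δh / Σ(b_i/K_i) = 24.3 / 33.83 = 0.7183 m/day.
In each layer the seepage velocity is v_i = q/n_i, so the layer transit time is t_i = b_i·n_i / q:
  layer 1 (fine sand): t_1 = 13.7 × 0.28 / 0.7183 = 5.340 d
  layer 2 (karst limestone): t_2 = 11.6 × 0.11 / 0.7183 = 1.776 d
  layer 3 (medium sand): t_3 = 1.84 × 0.30 / 0.7183 = 0.7685 d
  layer 4 (weathered basalt): t_4 = 10.9 × 0.18 / 0.7183 = 2.731 d
Total t = Σ t_i = 10.62 days.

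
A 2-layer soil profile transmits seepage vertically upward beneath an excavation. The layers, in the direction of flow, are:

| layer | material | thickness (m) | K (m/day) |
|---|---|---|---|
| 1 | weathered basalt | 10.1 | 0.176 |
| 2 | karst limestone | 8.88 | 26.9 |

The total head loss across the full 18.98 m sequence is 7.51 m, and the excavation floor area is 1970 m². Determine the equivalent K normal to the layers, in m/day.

Flow is perpendicular to layering, so the layers act in series and the equivalent K is the thickness-weighted harmonic mean.
Total thickness L = 10.1 + 8.88 = 18.98 m.
Σ(b_i/K_i) = 10.1/0.176 + 8.88/26.9 = 57.72 d.
K_eq = L / Σ(b_i/K_i) = 18.98 / 57.72 = 0.3288 m/day.

0.329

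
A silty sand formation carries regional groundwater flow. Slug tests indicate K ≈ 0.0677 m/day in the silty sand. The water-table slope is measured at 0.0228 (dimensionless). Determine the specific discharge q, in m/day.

0.00154

Hydraulic gradient i = 0.0228.
Specific discharge q = K · i = 0.06770 × 0.02280 = 0.001544 m/day.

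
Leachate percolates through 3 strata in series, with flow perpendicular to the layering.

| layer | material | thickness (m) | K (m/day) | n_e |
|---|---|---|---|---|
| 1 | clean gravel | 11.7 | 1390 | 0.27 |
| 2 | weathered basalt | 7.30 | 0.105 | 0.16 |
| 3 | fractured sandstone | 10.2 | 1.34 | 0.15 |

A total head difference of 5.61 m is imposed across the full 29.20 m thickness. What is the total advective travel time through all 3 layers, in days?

With flow normal to the layers, continuity requires the same specific discharge q through every layer.
Σ(b_i/K_i) = 11.7/1390 + 7.30/0.105 + 10.2/1.34 = 77.14 d.
q = Δh / Σ(b_i/K_i) = 5.61 / 77.14 = 0.07272 m/day.
In each layer the seepage velocity is v_i = q/n_i, so the layer transit time is t_i = b_i·n_i / q:
  layer 1 (clean gravel): t_1 = 11.7 × 0.27 / 0.07272 = 43.44 d
  layer 2 (weathered basalt): t_2 = 7.30 × 0.16 / 0.07272 = 16.06 d
  layer 3 (fractured sandstone): t_3 = 10.2 × 0.15 / 0.07272 = 21.04 d
Total t = Σ t_i = 80.54 days.

80.5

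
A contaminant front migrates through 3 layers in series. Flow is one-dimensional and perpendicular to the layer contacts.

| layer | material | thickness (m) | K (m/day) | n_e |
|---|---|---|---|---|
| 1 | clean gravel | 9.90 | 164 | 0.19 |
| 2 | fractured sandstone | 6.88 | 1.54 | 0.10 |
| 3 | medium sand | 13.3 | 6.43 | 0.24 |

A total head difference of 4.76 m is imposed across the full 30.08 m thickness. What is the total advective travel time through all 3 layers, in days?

7.98

With flow normal to the layers, continuity requires the same specific discharge q through every layer.
Σ(b_i/K_i) = 9.90/164 + 6.88/1.54 + 13.3/6.43 = 6.596 d.
q = Δh / Σ(b_i/K_i) = 4.76 / 6.596 = 0.7216 m/day.
In each layer the seepage velocity is v_i = q/n_i, so the layer transit time is t_i = b_i·n_i / q:
  layer 1 (clean gravel): t_1 = 9.90 × 0.19 / 0.7216 = 2.607 d
  layer 2 (fractured sandstone): t_2 = 6.88 × 0.10 / 0.7216 = 0.9534 d
  layer 3 (medium sand): t_3 = 13.3 × 0.24 / 0.7216 = 4.423 d
Total t = Σ t_i = 7.983 days.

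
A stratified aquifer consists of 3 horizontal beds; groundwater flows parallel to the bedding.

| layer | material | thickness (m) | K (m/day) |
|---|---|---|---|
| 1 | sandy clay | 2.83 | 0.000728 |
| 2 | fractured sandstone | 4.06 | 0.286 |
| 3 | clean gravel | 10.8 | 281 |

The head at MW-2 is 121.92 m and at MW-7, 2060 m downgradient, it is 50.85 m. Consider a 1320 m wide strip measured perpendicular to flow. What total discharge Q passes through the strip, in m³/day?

Flow is parallel to layering, so each bed carries its own Darcy discharge and the transmissivities add.
Σ(K_i·b_i) = 0.000728×2.83 + 0.286×4.06 + 281×10.8 = 3036 m²/day.
Hydraulic gradient i = (121.92 − 50.85) / 2060 = 71.07 / 2060 = 0.03450.
Q = Σ(K_i·b_i) · W · i = 3036 × 1320 × 0.03450 = 1.383e+05 m³/day.

138000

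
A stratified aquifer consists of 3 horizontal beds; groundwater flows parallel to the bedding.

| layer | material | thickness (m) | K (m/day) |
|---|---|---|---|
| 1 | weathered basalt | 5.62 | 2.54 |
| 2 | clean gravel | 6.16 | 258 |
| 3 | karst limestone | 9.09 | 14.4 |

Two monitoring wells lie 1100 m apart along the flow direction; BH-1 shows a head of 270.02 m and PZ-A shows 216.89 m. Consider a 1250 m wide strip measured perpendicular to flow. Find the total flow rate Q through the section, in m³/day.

Flow is parallel to layering, so each bed carries its own Darcy discharge and the transmissivities add.
Σ(K_i·b_i) = 2.54×5.62 + 258×6.16 + 14.4×9.09 = 1734 m²/day.
Hydraulic gradient i = (270.02 − 216.89) / 1100 = 53.13 / 1100 = 0.04830.
Q = Σ(K_i·b_i) · W · i = 1734 × 1250 × 0.04830 = 1.047e+05 m³/day.

105000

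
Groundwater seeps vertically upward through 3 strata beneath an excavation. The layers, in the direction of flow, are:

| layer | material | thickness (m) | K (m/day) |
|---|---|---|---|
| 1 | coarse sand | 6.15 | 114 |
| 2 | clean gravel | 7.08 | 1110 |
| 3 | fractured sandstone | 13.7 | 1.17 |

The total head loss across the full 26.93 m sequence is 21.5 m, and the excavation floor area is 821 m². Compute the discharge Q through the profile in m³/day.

Flow is perpendicular to layering, so the layers act in series and the equivalent K is the thickness-weighted harmonic mean.
Total thickness L = 6.15 + 7.08 + 13.7 = 26.93 m.
Σ(b_i/K_i) = 6.15/114 + 7.08/1110 + 13.7/1.17 = 11.77 d.
K_eq = L / Σ(b_i/K_i) = 26.93 / 11.77 = 2.288 m/day.
Q = K_eq · A · (Δh/L) = 2.288 × 821 × (21.5/26.93) = 1500 m³/day.

1500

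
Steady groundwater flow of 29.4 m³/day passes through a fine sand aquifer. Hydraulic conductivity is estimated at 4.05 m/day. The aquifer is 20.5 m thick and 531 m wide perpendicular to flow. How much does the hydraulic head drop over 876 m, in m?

Cross-sectional area A = 531 × 20.5 = 10886 m².
From Q = K·A·i, i = Q / (K·A) = 29.4 / (4.050 × 10886) = 0.0006669.
Head loss Δh = i · L = 0.0006669 × 876 = 0.5842 m.

0.584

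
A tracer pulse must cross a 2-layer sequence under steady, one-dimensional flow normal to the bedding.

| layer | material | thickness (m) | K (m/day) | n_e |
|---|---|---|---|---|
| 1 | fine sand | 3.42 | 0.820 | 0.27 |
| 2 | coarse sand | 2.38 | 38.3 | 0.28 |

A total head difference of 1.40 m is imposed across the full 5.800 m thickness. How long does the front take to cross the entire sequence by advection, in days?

4.81

With flow normal to the layers, continuity requires the same specific discharge q through every layer.
Σ(b_i/K_i) = 3.42/0.820 + 2.38/38.3 = 4.233 d.
q = Δh / Σ(b_i/K_i) = 1.40 / 4.233 = 0.3307 m/day.
In each layer the seepage velocity is v_i = q/n_i, so the layer transit time is t_i = b_i·n_i / q:
  layer 1 (fine sand): t_1 = 3.42 × 0.27 / 0.3307 = 2.792 d
  layer 2 (coarse sand): t_2 = 2.38 × 0.28 / 0.3307 = 2.015 d
Total t = Σ t_i = 4.807 days.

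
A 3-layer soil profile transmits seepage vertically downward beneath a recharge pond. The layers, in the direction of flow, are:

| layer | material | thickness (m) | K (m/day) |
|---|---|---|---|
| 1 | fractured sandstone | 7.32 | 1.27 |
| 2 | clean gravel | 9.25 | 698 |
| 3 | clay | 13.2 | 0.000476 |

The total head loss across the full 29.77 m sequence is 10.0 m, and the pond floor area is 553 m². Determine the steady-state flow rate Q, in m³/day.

0.199

Flow is perpendicular to layering, so the layers act in series and the equivalent K is the thickness-weighted harmonic mean.
Total thickness L = 7.32 + 9.25 + 13.2 = 29.77 m.
Σ(b_i/K_i) = 7.32/1.27 + 9.25/698 + 13.2/0.000476 = 27737 d.
K_eq = L / Σ(b_i/K_i) = 29.77 / 27737 = 0.001073 m/day.
Q = K_eq · A · (Δh/L) = 0.001073 × 553 × (10.0/29.77) = 0.1994 m³/day.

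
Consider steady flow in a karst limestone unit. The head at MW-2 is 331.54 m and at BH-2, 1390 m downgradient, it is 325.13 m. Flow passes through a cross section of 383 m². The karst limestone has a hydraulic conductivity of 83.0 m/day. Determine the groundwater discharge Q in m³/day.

Hydraulic gradient i = (331.54 − 325.13) / 1390 = 6.41 / 1390 = 0.004612.
Darcy's law: Q = K · A · i = 83.00 × 383.0 × 0.004612 = 146.6 m³/day.

147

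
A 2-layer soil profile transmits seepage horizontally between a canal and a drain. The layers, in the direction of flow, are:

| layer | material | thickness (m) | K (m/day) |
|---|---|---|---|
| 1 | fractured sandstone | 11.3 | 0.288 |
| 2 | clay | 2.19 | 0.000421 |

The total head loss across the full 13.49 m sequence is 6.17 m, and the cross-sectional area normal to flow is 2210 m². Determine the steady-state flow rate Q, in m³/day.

2.60

Flow is perpendicular to layering, so the layers act in series and the equivalent K is the thickness-weighted harmonic mean.
Total thickness L = 11.3 + 2.19 = 13.49 m.
Σ(b_i/K_i) = 11.3/0.288 + 2.19/0.000421 = 5241 d.
K_eq = L / Σ(b_i/K_i) = 13.49 / 5241 = 0.002574 m/day.
Q = K_eq · A · (Δh/L) = 0.002574 × 2210 × (6.17/13.49) = 2.602 m³/day.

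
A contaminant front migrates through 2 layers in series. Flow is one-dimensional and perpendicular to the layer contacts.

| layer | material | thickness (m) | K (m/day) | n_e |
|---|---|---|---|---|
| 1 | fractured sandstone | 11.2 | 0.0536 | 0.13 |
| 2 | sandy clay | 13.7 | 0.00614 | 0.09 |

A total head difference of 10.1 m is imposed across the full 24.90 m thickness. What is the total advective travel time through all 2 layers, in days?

With flow normal to the layers, continuity requires the same specific discharge q through every layer.
Σ(b_i/K_i) = 11.2/0.0536 + 13.7/0.00614 = 2440 d.
q = Δh / Σ(b_i/K_i) = 10.1 / 2440 = 0.004139 m/day.
In each layer the seepage velocity is v_i = q/n_i, so the layer transit time is t_i = b_i·n_i / q:
  layer 1 (fractured sandstone): t_1 = 11.2 × 0.13 / 0.004139 = 351.8 d
  layer 2 (sandy clay): t_2 = 13.7 × 0.09 / 0.004139 = 297.9 d
Total t = Σ t_i = 649.7 days.

650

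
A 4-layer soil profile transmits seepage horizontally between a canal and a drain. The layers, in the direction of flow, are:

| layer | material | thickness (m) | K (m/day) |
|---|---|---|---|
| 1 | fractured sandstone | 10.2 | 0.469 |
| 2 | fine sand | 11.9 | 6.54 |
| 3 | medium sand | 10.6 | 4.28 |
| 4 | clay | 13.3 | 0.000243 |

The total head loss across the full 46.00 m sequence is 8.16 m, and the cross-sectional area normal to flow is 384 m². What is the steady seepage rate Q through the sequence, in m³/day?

0.0572

Flow is perpendicular to layering, so the layers act in series and the equivalent K is the thickness-weighted harmonic mean.
Total thickness L = 10.2 + 11.9 + 10.6 + 13.3 = 46.00 m.
Σ(b_i/K_i) = 10.2/0.469 + 11.9/6.54 + 10.6/4.28 + 13.3/0.000243 = 54759 d.
K_eq = L / Σ(b_i/K_i) = 46.00 / 54759 = 0.0008401 m/day.
Q = K_eq · A · (Δh/L) = 0.0008401 × 384 × (8.16/46.00) = 0.05722 m³/day.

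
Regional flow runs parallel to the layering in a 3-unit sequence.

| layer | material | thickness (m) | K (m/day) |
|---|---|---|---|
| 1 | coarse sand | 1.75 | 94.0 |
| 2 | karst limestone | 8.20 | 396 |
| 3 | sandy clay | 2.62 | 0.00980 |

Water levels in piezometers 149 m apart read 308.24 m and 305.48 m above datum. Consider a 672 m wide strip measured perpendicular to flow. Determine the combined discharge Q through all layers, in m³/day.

Flow is parallel to layering, so each bed carries its own Darcy discharge and the transmissivities add.
Σ(K_i·b_i) = 94.0×1.75 + 396×8.20 + 0.00980×2.62 = 3412 m²/day.
Hydraulic gradient i = (308.24 − 305.48) / 149 = 2.76 / 149 = 0.01852.
Q = Σ(K_i·b_i) · W · i = 3412 × 672 × 0.01852 = 42468 m³/day.

42500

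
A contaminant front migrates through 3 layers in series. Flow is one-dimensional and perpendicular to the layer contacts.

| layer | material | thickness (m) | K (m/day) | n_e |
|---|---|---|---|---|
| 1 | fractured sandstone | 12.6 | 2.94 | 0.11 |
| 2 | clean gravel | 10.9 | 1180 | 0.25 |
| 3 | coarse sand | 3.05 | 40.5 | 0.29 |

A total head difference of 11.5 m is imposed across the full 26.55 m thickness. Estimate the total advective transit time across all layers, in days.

1.90

With flow normal to the layers, continuity requires the same specific discharge q through every layer.
Σ(b_i/K_i) = 12.6/2.94 + 10.9/1180 + 3.05/40.5 = 4.370 d.
q = Δh / Σ(b_i/K_i) = 11.5 / 4.370 = 2.631 m/day.
In each layer the seepage velocity is v_i = q/n_i, so the layer transit time is t_i = b_i·n_i / q:
  layer 1 (fractured sandstone): t_1 = 12.6 × 0.11 / 2.631 = 0.5267 d
  layer 2 (clean gravel): t_2 = 10.9 × 0.25 / 2.631 = 1.036 d
  layer 3 (coarse sand): t_3 = 3.05 × 0.29 / 2.631 = 0.3361 d
Total t = Σ t_i = 1.898 days.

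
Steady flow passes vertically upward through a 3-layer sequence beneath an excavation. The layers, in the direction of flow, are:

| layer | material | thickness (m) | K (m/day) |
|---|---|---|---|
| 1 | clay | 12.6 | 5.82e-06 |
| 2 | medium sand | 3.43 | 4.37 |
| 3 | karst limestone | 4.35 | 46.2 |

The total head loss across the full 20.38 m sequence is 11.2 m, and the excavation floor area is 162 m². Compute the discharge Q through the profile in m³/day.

Flow is perpendicular to layering, so the layers act in series and the equivalent K is the thickness-weighted harmonic mean.
Total thickness L = 12.6 + 3.43 + 4.35 = 20.38 m.
Σ(b_i/K_i) = 12.6/5.82e-06 + 3.43/4.37 + 4.35/46.2 = 2.165e+06 d.
K_eq = L / Σ(b_i/K_i) = 20.38 / 2.165e+06 = 9.414e-06 m/day.
Q = K_eq · A · (Δh/L) = 9.414e-06 × 162 × (11.2/20.38) = 0.0008381 m³/day.

0.000838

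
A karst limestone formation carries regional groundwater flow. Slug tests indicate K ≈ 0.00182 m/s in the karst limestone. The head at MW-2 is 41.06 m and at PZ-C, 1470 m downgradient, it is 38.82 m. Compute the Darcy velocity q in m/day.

0.240

Convert K: 0.00182 m/s × 86400 = 157.2 m/day.
Hydraulic gradient i = (41.06 − 38.82) / 1470 = 2.24 / 1470 = 0.001524.
Specific discharge q = K · i = 157.2 × 0.001524 = 0.2396 m/day.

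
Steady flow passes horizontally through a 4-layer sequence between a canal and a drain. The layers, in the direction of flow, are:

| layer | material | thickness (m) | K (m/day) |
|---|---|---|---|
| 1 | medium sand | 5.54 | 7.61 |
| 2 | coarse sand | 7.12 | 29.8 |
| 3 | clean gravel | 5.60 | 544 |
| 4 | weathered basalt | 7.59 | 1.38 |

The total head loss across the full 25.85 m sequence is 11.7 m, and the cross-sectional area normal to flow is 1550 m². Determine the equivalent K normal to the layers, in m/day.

Flow is perpendicular to layering, so the layers act in series and the equivalent K is the thickness-weighted harmonic mean.
Total thickness L = 5.54 + 7.12 + 5.60 + 7.59 = 25.85 m.
Σ(b_i/K_i) = 5.54/7.61 + 7.12/29.8 + 5.60/544 + 7.59/1.38 = 6.477 d.
K_eq = L / Σ(b_i/K_i) = 25.85 / 6.477 = 3.991 m/day.

3.99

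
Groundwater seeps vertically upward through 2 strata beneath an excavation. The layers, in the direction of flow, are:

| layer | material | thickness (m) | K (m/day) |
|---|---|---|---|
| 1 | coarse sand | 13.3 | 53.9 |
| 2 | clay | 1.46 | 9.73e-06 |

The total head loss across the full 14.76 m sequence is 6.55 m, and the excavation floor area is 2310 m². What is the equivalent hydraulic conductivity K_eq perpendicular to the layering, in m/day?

9.84e-05

Flow is perpendicular to layering, so the layers act in series and the equivalent K is the thickness-weighted harmonic mean.
Total thickness L = 13.3 + 1.46 = 14.76 m.
Σ(b_i/K_i) = 13.3/53.9 + 1.46/9.73e-06 = 1.501e+05 d.
K_eq = L / Σ(b_i/K_i) = 14.76 / 1.501e+05 = 9.837e-05 m/day.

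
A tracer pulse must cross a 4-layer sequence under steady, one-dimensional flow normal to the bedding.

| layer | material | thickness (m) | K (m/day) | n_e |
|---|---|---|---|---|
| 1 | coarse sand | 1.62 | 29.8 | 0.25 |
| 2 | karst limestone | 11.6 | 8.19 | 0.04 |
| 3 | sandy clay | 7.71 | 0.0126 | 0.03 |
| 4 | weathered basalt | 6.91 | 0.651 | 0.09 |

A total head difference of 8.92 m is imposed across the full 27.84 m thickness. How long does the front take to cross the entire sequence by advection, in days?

With flow normal to the layers, continuity requires the same specific discharge q through every layer.
Σ(b_i/K_i) = 1.62/29.8 + 11.6/8.19 + 7.71/0.0126 + 6.91/0.651 = 624.0 d.
q = Δh / Σ(b_i/K_i) = 8.92 / 624.0 = 0.01430 m/day.
In each layer the seepage velocity is v_i = q/n_i, so the layer transit time is t_i = b_i·n_i / q:
  layer 1 (coarse sand): t_1 = 1.62 × 0.25 / 0.01430 = 28.33 d
  layer 2 (karst limestone): t_2 = 11.6 × 0.04 / 0.01430 = 32.46 d
  layer 3 (sandy clay): t_3 = 7.71 × 0.03 / 0.01430 = 16.18 d
  layer 4 (weathered basalt): t_4 = 6.91 × 0.09 / 0.01430 = 43.50 d
Total t = Σ t_i = 120.5 days.

120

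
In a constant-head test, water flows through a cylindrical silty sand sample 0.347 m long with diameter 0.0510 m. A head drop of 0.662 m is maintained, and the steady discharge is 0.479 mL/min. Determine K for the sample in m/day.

0.177

Cross-sectional area A = π·(d/2)² = π × (0.0510/2)² = 0.002043 m².
Convert discharge: 0.479 mL/min = 7.983e-09 m³/s.
Darcy's law rearranged: K = Q·L / (A·Δh) = 7.983e-09 × 0.347 / (0.002043 × 0.662) = 2.048e-06 m/s = 0.1770 m/day.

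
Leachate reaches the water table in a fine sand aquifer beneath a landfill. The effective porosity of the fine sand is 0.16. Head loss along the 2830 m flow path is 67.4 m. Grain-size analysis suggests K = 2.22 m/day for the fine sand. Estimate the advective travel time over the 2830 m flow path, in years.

Hydraulic gradient i = Δh / L = 67.4 / 2830 = 0.02382.
Darcy flux q = K · i = 2.220 × 0.02382 = 0.05287 m/day.
Seepage velocity v = q / n_e = 0.05287 / 0.16 = 0.3305 m/day.
Travel time t = L / v = 2830 / 0.3305 = 8564 days = 23.45 years.

23.4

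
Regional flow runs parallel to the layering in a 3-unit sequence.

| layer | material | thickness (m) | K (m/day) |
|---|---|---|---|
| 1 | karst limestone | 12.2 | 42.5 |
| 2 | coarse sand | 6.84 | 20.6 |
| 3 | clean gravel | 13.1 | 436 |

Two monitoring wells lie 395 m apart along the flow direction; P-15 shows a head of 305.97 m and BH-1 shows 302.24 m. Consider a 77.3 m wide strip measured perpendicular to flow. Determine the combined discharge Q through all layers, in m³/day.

4650

Flow is parallel to layering, so each bed carries its own Darcy discharge and the transmissivities add.
Σ(K_i·b_i) = 42.5×12.2 + 20.6×6.84 + 436×13.1 = 6371 m²/day.
Hydraulic gradient i = (305.97 − 302.24) / 395 = 3.73 / 395 = 0.009443.
Q = Σ(K_i·b_i) · W · i = 6371 × 77.3 × 0.009443 = 4650 m³/day.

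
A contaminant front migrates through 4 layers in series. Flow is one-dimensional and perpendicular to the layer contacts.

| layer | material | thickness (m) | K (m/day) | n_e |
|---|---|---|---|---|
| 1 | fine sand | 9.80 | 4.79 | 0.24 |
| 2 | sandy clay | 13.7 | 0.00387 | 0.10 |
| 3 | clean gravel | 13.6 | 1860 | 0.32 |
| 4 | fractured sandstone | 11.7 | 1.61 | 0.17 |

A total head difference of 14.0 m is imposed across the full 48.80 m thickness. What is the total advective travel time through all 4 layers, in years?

With flow normal to the layers, continuity requires the same specific discharge q through every layer.
Σ(b_i/K_i) = 9.80/4.79 + 13.7/0.00387 + 13.6/1860 + 11.7/1.61 = 3549 d.
q = Δh / Σ(b_i/K_i) = 14.0 / 3549 = 0.003944 m/day.
In each layer the seepage velocity is v_i = q/n_i, so the layer transit time is t_i = b_i·n_i / q:
  layer 1 (fine sand): t_1 = 9.80 × 0.24 / 0.003944 = 596.3 d
  layer 2 (sandy clay): t_2 = 13.7 × 0.10 / 0.003944 = 347.3 d
  layer 3 (clean gravel): t_3 = 13.6 × 0.32 / 0.003944 = 1103 d
  layer 4 (fractured sandstone): t_4 = 11.7 × 0.17 / 0.003944 = 504.3 d
Total t = Σ t_i = 2551 days = 6.985 years.

6.98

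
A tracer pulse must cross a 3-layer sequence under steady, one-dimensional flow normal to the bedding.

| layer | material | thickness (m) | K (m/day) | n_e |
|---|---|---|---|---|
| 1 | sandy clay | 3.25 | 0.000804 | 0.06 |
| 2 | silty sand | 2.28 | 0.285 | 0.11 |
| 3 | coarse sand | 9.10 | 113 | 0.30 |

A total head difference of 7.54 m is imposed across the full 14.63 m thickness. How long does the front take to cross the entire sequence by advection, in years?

4.67

With flow normal to the layers, continuity requires the same specific discharge q through every layer.
Σ(b_i/K_i) = 3.25/0.000804 + 2.28/0.285 + 9.10/113 = 4050 d.
q = Δh / Σ(b_i/K_i) = 7.54 / 4050 = 0.001862 m/day.
In each layer the seepage velocity is v_i = q/n_i, so the layer transit time is t_i = b_i·n_i / q:
  layer 1 (sandy clay): t_1 = 3.25 × 0.06 / 0.001862 = 104.8 d
  layer 2 (silty sand): t_2 = 2.28 × 0.11 / 0.001862 = 134.7 d
  layer 3 (coarse sand): t_3 = 9.10 × 0.30 / 0.001862 = 1467 d
Total t = Σ t_i = 1706 days = 4.671 years.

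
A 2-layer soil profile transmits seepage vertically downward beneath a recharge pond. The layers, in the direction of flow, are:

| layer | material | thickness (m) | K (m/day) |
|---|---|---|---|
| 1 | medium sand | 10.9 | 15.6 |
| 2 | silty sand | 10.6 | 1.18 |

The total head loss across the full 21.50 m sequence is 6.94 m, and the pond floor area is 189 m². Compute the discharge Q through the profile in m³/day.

Flow is perpendicular to layering, so the layers act in series and the equivalent K is the thickness-weighted harmonic mean.
Total thickness L = 10.9 + 10.6 = 21.50 m.
Σ(b_i/K_i) = 10.9/15.6 + 10.6/1.18 = 9.682 d.
K_eq = L / Σ(b_i/K_i) = 21.50 / 9.682 = 2.221 m/day.
Q = K_eq · A · (Δh/L) = 2.221 × 189 × (6.94/21.50) = 135.5 m³/day.

135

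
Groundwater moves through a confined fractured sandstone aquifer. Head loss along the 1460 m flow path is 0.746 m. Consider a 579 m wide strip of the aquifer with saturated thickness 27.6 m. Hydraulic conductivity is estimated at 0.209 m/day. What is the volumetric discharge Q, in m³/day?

1.71

Cross-sectional area A = 579 × 27.6 = 15980 m².
Hydraulic gradient i = Δh / L = 0.746 / 1460 = 0.0005110.
Darcy's law: Q = K · A · i = 0.2090 × 15980 × 0.0005110 = 1.707 m³/day.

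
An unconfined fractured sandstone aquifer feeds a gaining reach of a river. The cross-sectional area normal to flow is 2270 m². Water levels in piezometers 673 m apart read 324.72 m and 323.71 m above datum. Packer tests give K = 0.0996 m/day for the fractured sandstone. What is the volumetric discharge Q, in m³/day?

0.339

Hydraulic gradient i = (324.72 − 323.71) / 673 = 1.01 / 673 = 0.001501.
Darcy's law: Q = K · A · i = 0.09960 × 2270 × 0.001501 = 0.3393 m³/day.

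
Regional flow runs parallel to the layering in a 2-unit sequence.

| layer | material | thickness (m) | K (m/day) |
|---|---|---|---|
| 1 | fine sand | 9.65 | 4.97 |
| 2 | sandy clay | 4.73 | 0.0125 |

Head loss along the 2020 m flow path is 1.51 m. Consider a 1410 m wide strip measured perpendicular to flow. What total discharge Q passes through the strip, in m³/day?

50.6

Flow is parallel to layering, so each bed carries its own Darcy discharge and the transmissivities add.
Σ(K_i·b_i) = 4.97×9.65 + 0.0125×4.73 = 48.02 m²/day.
Hydraulic gradient i = Δh / L = 1.51 / 2020 = 0.0007475.
Q = Σ(K_i·b_i) · W · i = 48.02 × 1410 × 0.0007475 = 50.61 m³/day.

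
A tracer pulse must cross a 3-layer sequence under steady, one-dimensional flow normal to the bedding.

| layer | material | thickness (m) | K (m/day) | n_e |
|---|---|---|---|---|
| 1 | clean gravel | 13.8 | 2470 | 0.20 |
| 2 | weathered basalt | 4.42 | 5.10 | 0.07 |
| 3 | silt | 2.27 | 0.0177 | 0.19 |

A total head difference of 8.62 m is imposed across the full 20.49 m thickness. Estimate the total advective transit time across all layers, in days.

With flow normal to the layers, continuity requires the same specific discharge q through every layer.
Σ(b_i/K_i) = 13.8/2470 + 4.42/5.10 + 2.27/0.0177 = 129.1 d.
q = Δh / Σ(b_i/K_i) = 8.62 / 129.1 = 0.06676 m/day.
In each layer the seepage velocity is v_i = q/n_i, so the layer transit time is t_i = b_i·n_i / q:
  layer 1 (clean gravel): t_1 = 13.8 × 0.20 / 0.06676 = 41.34 d
  layer 2 (weathered basalt): t_2 = 4.42 × 0.07 / 0.06676 = 4.635 d
  layer 3 (silt): t_3 = 2.27 × 0.19 / 0.06676 = 6.461 d
Total t = Σ t_i = 52.44 days.

52.4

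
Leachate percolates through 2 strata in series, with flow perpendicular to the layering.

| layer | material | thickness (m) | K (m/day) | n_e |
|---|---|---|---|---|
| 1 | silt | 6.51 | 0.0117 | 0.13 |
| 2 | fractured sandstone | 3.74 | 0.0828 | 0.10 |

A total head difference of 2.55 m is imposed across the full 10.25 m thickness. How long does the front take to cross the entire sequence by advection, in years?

0.788

With flow normal to the layers, continuity requires the same specific discharge q through every layer.
Σ(b_i/K_i) = 6.51/0.0117 + 3.74/0.0828 = 601.6 d.
q = Δh / Σ(b_i/K_i) = 2.55 / 601.6 = 0.004239 m/day.
In each layer the seepage velocity is v_i = q/n_i, so the layer transit time is t_i = b_i·n_i / q:
  layer 1 (silt): t_1 = 6.51 × 0.13 / 0.004239 = 199.7 d
  layer 2 (fractured sandstone): t_2 = 3.74 × 0.10 / 0.004239 = 88.23 d
Total t = Σ t_i = 287.9 days = 0.7882 years.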